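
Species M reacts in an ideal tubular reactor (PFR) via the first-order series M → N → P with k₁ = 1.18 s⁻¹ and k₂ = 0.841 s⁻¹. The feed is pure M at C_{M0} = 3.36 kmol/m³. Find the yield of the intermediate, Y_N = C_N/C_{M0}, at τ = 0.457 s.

0.340

For first-order series with pure M initially, C_N(τ) = k₁C_{M0}/(k₂−k₁)·(e^(−k₁τ) − e^(−k₂τ)).
e^(−k₁τ) = e^(−1.18×0.457) = e^(−0.5393) = 0.5832; e^(−k₂τ) = e^(−0.3843) = 0.6809.
C_N = 1.18×3.36/(0.841−1.18) × (0.5832−0.6809) = (-11.70)×(-0.09772) = 1.143 kmol/m³.
Y_N = C_N/C_{M0} = 1.143/3.36 = 0.340.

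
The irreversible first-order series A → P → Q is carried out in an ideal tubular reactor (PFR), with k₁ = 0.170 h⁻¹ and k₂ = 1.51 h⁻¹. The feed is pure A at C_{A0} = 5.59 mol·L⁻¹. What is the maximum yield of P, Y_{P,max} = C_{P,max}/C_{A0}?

0.0853

At the optimum, C_{P,max}/C_{A0} = (k₁/k₂)^[k₂/(k₂−k₁)].
= (0.170/1.51)^(1.51/(1.51−0.170)) = (0.1126)^(1.127) = 0.08534.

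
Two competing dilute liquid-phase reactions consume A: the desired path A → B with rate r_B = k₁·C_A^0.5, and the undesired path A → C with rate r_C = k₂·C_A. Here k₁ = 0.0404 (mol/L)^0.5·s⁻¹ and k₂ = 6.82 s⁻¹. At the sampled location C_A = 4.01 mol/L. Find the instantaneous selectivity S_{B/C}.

0.00296

S_{B/C} = r_B/r_C = (k₁·C_A^0.5)/(k₂·C_A) = (k₁/k₂)·C_A^-0.5.
= (0.0404×4.010^0.5) / (6.82×4.010) = 0.08090/27.35 = 0.00296.
The undesired path is higher order in A, so low C_A (CSTR or dilute feed) favours B.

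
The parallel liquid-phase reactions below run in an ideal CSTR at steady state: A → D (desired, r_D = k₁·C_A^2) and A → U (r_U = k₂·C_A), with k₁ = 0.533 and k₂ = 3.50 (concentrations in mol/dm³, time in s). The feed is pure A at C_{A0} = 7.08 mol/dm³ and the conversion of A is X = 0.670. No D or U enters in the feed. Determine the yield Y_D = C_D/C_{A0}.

0.176

Exit C_A = C_{A0}(1−X) = 7.08×0.330 = 2.336 mol/dm³.
A CSTR operates uniformly at the exit composition, giving r_D = 2.910 and r_U = 8.177 (each k·C_A^n at C_A = 2.336).
Fraction of consumed A going to D: r_D/(r_D+r_U) = 0.2624.
C_D = 0.2624·C_{A0}·X = 0.2624×7.08×0.670 = 1.24 mol/dm³; Y_D = C_D/C_{A0} = 0.176.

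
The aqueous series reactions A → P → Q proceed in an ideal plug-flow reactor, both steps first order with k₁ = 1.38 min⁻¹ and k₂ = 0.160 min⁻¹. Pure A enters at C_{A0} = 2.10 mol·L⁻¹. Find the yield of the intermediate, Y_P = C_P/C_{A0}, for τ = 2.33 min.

0.734

For first-order series with pure A initially, C_P(τ) = k₁C_{A0}/(k₂−k₁)·(e^(−k₁τ) − e^(−k₂τ)).
e^(−k₁τ) = e^(−1.38×2.33) = e^(−3.215) = 0.04014; e^(−k₂τ) = e^(−0.3728) = 0.6888.
C_P = 1.38×2.10/(0.160−1.38) × (0.04014−0.6888) = (-2.375)×(-0.6487) = 1.541 mol·L⁻¹.
Y_P = C_P/C_{A0} = 1.541/2.10 = 0.734.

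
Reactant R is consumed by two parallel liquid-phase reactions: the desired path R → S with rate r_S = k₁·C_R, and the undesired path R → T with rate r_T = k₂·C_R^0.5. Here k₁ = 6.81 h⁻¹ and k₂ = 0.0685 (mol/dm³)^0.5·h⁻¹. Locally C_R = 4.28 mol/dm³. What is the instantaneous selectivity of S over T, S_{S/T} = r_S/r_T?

206

S_{S/T} = r_S/r_T = (k₁·C_R)/(k₂·C_R^0.5) = (k₁/k₂)·C_R^0.5.
= (6.81×4.280) / (0.0685×4.280^0.5) = 29.15/0.1417 = 206.
Since the desired path is higher order in R, keeping C_R high (PFR or concentrated feed) favours S.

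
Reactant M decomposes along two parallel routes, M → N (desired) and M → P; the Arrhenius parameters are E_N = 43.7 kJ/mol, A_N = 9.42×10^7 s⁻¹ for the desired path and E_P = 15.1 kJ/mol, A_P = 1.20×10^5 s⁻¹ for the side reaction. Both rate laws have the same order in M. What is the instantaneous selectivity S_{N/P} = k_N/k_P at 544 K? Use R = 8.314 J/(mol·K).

1.41

k_N/k_P = (A_N/A_P)·exp[−(E_N−E_P)/(RT)] = (A_N/A_P)·exp[(E_P−E_N)/(RT)].
(E_P−E_N)/(RT) = (15.1−43.7)×10³/(8.314×544) = -28600/4523 = -6.323.
k_N/k_P = (9.42×10^7/1.20×10^5)·exp(-6.323) = 785.0 × 0.001794 = 1.41.
Since E_N > E_P, raising the temperature improves selectivity toward N.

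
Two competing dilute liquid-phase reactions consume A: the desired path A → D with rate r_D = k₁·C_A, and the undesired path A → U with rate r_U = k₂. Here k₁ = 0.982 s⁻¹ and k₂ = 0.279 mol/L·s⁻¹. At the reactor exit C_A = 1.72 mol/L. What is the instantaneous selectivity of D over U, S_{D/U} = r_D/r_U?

S_{D/U} = r_D/r_U = (k₁·C_A)/(k₂) = (k₁/k₂)·C_A.
= (0.982×1.720) / (0.279) = 1.689/0.2790 = 6.05.

6.05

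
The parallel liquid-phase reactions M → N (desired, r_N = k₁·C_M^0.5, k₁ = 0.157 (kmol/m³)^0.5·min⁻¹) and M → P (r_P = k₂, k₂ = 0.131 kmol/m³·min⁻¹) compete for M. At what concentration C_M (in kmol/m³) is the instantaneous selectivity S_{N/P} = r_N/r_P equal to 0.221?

0.0340 kmol/m³

S_{N/P} = (k₁/k₂)·C_M^0.5 ⇒ C_M = (S·k₂/k₁)^(2).
= (0.221×0.131/0.157)^(2) = (0.1844)^(2) = 0.0340 kmol/m³.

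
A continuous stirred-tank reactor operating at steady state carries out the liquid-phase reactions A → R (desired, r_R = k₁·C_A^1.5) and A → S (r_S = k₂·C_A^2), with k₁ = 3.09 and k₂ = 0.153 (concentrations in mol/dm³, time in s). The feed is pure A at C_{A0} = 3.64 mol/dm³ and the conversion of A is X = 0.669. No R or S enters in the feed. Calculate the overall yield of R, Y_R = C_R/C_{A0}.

Exit C_A = C_{A0}(1−X) = 3.64×0.331 = 1.205 mol/dm³.
A CSTR operates uniformly at the exit composition, giving r_R = 4.087 and r_S = 0.2221 (each k·C_A^n at C_A = 1.205).
Fraction of consumed A going to R: r_R/(r_R+r_S) = 0.9485.
C_R = 0.9485·C_{A0}·X = 0.9485×3.64×0.669 = 2.31 mol/dm³; Y_R = C_R/C_{A0} = 0.635.

0.635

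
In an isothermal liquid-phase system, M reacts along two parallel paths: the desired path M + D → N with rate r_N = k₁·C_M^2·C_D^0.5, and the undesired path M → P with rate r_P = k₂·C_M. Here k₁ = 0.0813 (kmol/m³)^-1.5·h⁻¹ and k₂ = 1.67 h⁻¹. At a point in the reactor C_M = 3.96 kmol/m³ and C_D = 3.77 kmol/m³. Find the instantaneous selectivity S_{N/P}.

S_{N/P} = r_N/r_P = (k₁·C_M^2·C_D^0.5)/(k₂·C_M) = (k₁/k₂)·C_M·C_D^0.5.
= (0.0813×3.960^2×3.770^0.5) / (1.67×3.960) = 2.475/6.613 = 0.374.
Since the desired path is higher order in M, keeping C_M high (PFR or concentrated feed) favours N.

0.374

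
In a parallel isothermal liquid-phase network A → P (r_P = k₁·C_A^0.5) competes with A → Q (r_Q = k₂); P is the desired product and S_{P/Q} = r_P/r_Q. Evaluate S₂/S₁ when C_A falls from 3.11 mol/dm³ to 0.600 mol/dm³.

S_{P/Q} = (k₁/k₂)·C_A^0.5, so S₂/S₁ = (C_{A,2}/C_{A,1})^0.5.
= (0.600/3.11)^0.5 = (0.1929)^0.5 = 0.439.
Selectivity toward P falls as C_A falls — high-concentration operation is favoured.

0.439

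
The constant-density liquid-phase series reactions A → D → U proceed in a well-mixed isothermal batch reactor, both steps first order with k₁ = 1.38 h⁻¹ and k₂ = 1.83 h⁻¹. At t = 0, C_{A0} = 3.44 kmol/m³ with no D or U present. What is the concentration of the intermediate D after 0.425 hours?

1.02 kmol/m³

For first-order series with pure A initially, C_D(t) = k₁C_{A0}/(k₂−k₁)·(e^(−k₁t) − e^(−k₂t)).
e^(−k₁t) = e^(−1.38×0.425) = e^(−0.5865) = 0.5563; e^(−k₂t) = e^(−0.7778) = 0.4594.
C_D = 1.38×3.44/(1.83−1.38) × (0.5563−0.4594) = 10.55×0.09683 = 1.022 kmol/m³.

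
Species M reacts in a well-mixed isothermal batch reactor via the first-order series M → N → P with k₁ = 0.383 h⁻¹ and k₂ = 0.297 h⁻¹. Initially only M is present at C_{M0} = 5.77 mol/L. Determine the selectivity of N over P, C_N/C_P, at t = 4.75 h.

Solving the coupled first-order balances gives C_N(t) = [k₁/(k₂−k₁)]·C_{M0}·(e^(−k₁t) − e^(−k₂t)).
e^(−k₁t) = e^(−0.383×4.75) = e^(−1.819) = 0.1621; e^(−k₂t) = e^(−1.411) = 0.2440.
C_N = 0.383×5.77/(0.297−0.383) × (0.1621−0.2440) = (-25.70)×(-0.08181) = 2.102 mol/L.
C_M = C_{M0}e^(−k₁t) = 0.9356 mol/L, so C_P = C_{M0}−C_M−C_N = 2.732 mol/L; C_N/C_P = 0.769.

0.769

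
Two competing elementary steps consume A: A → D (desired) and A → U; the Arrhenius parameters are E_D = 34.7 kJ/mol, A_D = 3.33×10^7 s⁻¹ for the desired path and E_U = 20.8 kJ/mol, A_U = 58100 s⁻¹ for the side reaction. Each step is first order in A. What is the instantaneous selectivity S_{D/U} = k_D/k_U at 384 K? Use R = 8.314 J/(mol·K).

k_D/k_U = (A_D/A_U)·exp[−(E_D−E_U)/(RT)] = (A_D/A_U)·exp[(E_U−E_D)/(RT)].
(E_U−E_D)/(RT) = (20.8−34.7)×10³/(8.314×384) = -13900/3193 = -4.354.
k_D/k_U = (3.33×10^7/58100)·exp(-4.354) = 573.1 × 0.01286 = 7.37.

7.37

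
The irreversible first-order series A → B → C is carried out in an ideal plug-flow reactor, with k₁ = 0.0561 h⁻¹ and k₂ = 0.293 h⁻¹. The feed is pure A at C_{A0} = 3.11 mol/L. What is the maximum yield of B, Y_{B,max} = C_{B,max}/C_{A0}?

0.129

At the optimum, C_{B,max}/C_{A0} = (k₁/k₂)^[k₂/(k₂−k₁)].
= (0.0561/0.293)^(0.293/(0.293−0.0561)) = (0.1915)^(1.237) = 0.1294.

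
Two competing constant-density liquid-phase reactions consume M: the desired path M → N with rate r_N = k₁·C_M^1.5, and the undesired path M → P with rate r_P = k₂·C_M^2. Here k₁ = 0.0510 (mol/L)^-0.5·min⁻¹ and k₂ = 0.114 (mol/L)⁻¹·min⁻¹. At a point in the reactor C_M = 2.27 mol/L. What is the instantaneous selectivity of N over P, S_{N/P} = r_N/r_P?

0.297

S_{N/P} = r_N/r_P = (k₁·C_M^1.5)/(k₂·C_M^2) = (k₁/k₂)·C_M^-0.5.
= (0.0510×2.270^1.5) / (0.114×2.270^2) = 0.1744/0.5874 = 0.297.
The undesired path is higher order in M, so low C_M (CSTR or dilute feed) favours N.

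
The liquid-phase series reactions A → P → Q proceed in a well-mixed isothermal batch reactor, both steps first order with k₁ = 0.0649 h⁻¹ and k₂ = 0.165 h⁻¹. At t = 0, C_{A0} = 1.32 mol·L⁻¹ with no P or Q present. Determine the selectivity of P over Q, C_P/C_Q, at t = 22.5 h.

The intermediate concentration in a first-order A→B→C sequence is C_P = k₁C_{A0}(e^(−k₁t) − e^(−k₂t))/(k₂−k₁).
e^(−k₁t) = e^(−0.0649×22.5) = e^(−1.460) = 0.2322; e^(−k₂t) = e^(−3.713) = 0.02442.
C_P = 0.0649×1.32/(0.165−0.0649) × (0.2322−0.02442) = 0.8558×0.2078 = 0.1778 mol·L⁻¹.
C_A = C_{A0}e^(−k₁t) = 0.3065 mol·L⁻¹, so C_Q = C_{A0}−C_A−C_P = 0.8357 mol·L⁻¹; C_P/C_Q = 0.213.

0.213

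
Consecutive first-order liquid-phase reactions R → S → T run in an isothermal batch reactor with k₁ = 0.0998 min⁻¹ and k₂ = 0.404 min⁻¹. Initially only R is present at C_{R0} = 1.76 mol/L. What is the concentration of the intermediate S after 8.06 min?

For first-order series with pure R initially, C_S(t) = k₁C_{R0}/(k₂−k₁)·(e^(−k₁t) − e^(−k₂t)).
e^(−k₁t) = e^(−0.0998×8.06) = e^(−0.8044) = 0.4474; e^(−k₂t) = e^(−3.256) = 0.03853.
C_S = 0.0998×1.76/(0.404−0.0998) × (0.4474−0.03853) = 0.5774×0.4088 = 0.2361 mol/L.

0.236 mol/L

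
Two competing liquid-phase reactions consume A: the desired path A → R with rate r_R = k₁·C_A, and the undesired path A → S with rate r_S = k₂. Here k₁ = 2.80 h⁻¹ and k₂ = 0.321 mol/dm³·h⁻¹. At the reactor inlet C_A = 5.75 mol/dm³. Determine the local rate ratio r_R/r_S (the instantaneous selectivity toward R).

50.2

S_{R/S} = r_R/r_S = (k₁·C_A)/(k₂) = (k₁/k₂)·C_A.
= (2.80×5.750) / (0.321) = 16.10/0.3210 = 50.2.
Since the desired path is higher order in A, keeping C_A high (PFR or concentrated feed) favours R.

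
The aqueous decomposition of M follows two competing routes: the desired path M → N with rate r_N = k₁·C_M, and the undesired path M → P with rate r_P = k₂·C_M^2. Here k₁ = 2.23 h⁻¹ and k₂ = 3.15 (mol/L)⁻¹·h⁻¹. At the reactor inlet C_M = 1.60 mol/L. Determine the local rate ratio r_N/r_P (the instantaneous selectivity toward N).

0.442

S_{N/P} = r_N/r_P = (k₁·C_M)/(k₂·C_M^2) = (k₁/k₂)·C_M⁻¹.
= (2.23×1.600) / (3.15×1.600^2) = 3.568/8.064 = 0.442.
The undesired path is higher order in M, so low C_M (CSTR or dilute feed) favours N.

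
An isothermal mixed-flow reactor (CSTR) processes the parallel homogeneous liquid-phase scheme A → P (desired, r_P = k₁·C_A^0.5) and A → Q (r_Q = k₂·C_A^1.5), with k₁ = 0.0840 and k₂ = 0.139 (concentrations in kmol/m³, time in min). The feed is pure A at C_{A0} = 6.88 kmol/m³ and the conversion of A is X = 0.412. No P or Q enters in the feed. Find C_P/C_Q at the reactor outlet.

Exit C_A = C_{A0}(1−X) = 6.88×0.588 = 4.045 kmol/m³.
A CSTR operates uniformly at the exit composition, giving r_P = 0.1690 and r_Q = 1.131 (each k·C_A^n at C_A = 4.045).
Overall selectivity = C_P/C_Q = r_Pτ/(r_Qτ) = r_P/r_Q = 0.149.

0.149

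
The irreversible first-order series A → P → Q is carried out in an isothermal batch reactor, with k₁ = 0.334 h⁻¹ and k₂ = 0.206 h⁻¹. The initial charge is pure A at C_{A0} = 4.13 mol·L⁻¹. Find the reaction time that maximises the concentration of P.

The intermediate peaks when r₁ = r₂, i.e. k₁e^(−k₁t) = k₂e^(−k₂t), giving t_opt = ln(k₂/k₁)/(k₂−k₁).
= ln(0.206/0.334)/(0.206−0.334) = ln(0.6168)/-0.1280 = -0.4833/-0.1280 = 3.78 h.

3.78 h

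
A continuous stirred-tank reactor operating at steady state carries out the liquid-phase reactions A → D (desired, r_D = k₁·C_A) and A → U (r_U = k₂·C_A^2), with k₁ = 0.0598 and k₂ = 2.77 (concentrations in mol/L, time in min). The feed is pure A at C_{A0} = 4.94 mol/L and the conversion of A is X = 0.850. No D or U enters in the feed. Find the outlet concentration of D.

0.119 mol/L

Exit C_A = C_{A0}(1−X) = 4.94×0.150 = 0.7410 mol/L.
Rates in a CSTR are evaluated at the outlet concentration: r_D = 0.0598×0.7410 = 0.04431, r_U = 2.77×0.7410^2 = 1.521.
Fraction of consumed A going to D: r_D/(r_D+r_U) = 0.02831.
C_D = 0.02831·C_{A0}·X = 0.02831×4.94×0.850 = 0.119 mol/L.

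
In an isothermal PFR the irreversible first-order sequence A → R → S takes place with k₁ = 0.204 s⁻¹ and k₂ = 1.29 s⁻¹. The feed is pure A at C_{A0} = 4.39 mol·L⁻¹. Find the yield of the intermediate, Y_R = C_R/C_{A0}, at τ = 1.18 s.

0.107

Solving the coupled first-order balances gives C_R(τ) = [k₁/(k₂−k₁)]·C_{A0}·(e^(−k₁τ) − e^(−k₂τ)).
e^(−k₁τ) = e^(−0.204×1.18) = e^(−0.2407) = 0.7861; e^(−k₂τ) = e^(−1.522) = 0.2182.
C_R = 0.204×4.39/(1.29−0.204) × (0.7861−0.2182) = 0.8246×0.5678 = 0.4683 mol·L⁻¹.
Y_R = C_R/C_{A0} = 0.4683/4.39 = 0.107.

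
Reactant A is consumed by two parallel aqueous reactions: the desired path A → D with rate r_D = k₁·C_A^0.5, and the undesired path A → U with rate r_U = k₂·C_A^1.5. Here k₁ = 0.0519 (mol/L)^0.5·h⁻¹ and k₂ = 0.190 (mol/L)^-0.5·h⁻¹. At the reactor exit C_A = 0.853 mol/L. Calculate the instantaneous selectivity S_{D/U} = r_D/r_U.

S_{D/U} = r_D/r_U = (k₁·C_A^0.5)/(k₂·C_A^1.5) = (k₁/k₂)·C_A⁻¹.
= (0.0519×0.8530^0.5) / (0.190×0.8530^1.5) = 0.04793/0.1497 = 0.320.

0.320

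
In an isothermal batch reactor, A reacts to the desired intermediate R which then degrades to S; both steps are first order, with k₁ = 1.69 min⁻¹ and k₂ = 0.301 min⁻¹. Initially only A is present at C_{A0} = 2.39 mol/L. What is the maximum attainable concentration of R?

Evaluating C_R at t_opt = ln(k₂/k₁)/(k₂−k₁) gives C_{R,max}/C_{A0} = (k₁/k₂)^[k₂/(k₂−k₁)].
= (1.69/0.301)^(0.301/(0.301−1.69)) = (5.615)^(-0.2167) = 0.6881.
C_{R,max} = 0.6881×2.39 = 1.64 mol/L.

1.64 mol/L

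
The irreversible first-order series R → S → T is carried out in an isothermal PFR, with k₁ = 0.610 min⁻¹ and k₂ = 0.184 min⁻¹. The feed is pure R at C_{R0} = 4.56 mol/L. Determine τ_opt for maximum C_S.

For first-order series the maximum of C_S occurs at τ_opt = ln(k₂/k₁)/(k₂−k₁).
= ln(0.184/0.610)/(0.184−0.610) = ln(0.3016)/-0.4260 = -1.199/-0.4260 = 2.81 min.

2.81 min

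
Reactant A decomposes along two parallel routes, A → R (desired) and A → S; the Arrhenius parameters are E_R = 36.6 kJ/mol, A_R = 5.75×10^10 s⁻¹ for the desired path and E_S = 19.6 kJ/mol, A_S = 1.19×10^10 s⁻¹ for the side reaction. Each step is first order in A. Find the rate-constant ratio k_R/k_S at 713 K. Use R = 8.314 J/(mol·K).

Since both paths have the same order in A, the concentration cancels and S_{R/S} = k_R/k_S = (A_R/A_S)·exp[(E_S−E_R)/(RT)].
(E_S−E_R)/(RT) = (19.6−36.6)×10³/(8.314×713) = -17000/5928 = -2.868.
k_R/k_S = (5.75×10^10/1.19×10^10)·exp(-2.868) = 4.832 × 0.05682 = 0.275.
Since E_R > E_S, raising the temperature improves selectivity toward R.

0.275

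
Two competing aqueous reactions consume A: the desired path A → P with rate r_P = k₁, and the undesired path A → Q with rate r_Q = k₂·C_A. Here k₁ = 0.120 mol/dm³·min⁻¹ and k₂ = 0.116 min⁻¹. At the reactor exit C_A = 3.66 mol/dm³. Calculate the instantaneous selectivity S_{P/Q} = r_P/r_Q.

S_{P/Q} = r_P/r_Q = (k₁)/(k₂·C_A) = (k₁/k₂)·C_A⁻¹.
= (0.120) / (0.116×3.660) = 0.1200/0.4246 = 0.283.

0.283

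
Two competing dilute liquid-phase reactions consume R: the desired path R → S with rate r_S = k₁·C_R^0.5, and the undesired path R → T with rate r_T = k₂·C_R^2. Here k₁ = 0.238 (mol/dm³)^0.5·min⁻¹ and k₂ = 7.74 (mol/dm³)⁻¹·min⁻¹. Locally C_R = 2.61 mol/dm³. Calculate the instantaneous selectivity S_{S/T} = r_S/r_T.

S_{S/T} = r_S/r_T = (k₁·C_R^0.5)/(k₂·C_R^2) = (k₁/k₂)·C_R^-1.5.
= (0.238×2.610^0.5) / (7.74×2.610^2) = 0.3845/52.73 = 0.00729.
The undesired path is higher order in R, so low C_R (CSTR or dilute feed) favours S.

0.00729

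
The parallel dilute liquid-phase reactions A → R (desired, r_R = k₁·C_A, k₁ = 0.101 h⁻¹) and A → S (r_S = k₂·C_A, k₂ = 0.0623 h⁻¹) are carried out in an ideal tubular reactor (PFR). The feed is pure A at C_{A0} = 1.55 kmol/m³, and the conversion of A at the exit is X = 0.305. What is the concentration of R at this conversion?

0.292 kmol/m³

C_A = C_{A0}(1−X) = 1.077 kmol/m³.
Both paths are first order in A, so the instantaneous fraction to R is constant: dC_R/d(−C_A) = k₁/(k₁+k₂) = 0.6185.
C_R = 0.6185·(C_{A0}−C_A) = 0.6185×0.4728 = 0.292 kmol/m³.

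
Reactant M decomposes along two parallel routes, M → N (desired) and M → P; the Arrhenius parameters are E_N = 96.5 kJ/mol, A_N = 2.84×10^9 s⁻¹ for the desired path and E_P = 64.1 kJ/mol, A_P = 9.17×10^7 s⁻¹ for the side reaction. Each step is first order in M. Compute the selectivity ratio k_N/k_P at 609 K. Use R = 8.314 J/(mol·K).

Since both paths have the same order in M, the concentration cancels and S_{N/P} = k_N/k_P = (A_N/A_P)·exp[(E_P−E_N)/(RT)].
(E_P−E_N)/(RT) = (64.1−96.5)×10³/(8.314×609) = -32400/5063 = -6.399.
k_N/k_P = (2.84×10^9/9.17×10^7)·exp(-6.399) = 30.97 × 0.001663 = 0.0515.
Since E_N > E_P, raising the temperature improves selectivity toward N.

0.0515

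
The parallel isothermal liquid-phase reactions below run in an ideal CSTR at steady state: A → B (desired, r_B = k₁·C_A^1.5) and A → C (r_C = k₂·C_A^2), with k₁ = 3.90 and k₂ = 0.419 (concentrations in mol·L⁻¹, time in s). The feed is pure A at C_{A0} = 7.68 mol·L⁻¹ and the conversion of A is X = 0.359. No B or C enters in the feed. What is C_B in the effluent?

Exit C_A = C_{A0}(1−X) = 7.68×0.641 = 4.923 mol·L⁻¹.
A CSTR operates uniformly at the exit composition, giving r_B = 42.60 and r_C = 10.15 (each k·C_A^n at C_A = 4.923).
Fraction of consumed A going to B: r_B/(r_B+r_C) = 0.8075.
C_B = 0.8075·C_{A0}·X = 0.8075×7.68×0.359 = 2.23 mol·L⁻¹.

2.23 mol·L⁻¹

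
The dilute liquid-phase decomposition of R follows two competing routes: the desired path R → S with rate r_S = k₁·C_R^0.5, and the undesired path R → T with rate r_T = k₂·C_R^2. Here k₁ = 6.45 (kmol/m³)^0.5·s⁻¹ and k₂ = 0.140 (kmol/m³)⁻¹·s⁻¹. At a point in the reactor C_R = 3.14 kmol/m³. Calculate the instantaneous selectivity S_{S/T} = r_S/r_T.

8.28

S_{S/T} = r_S/r_T = (k₁·C_R^0.5)/(k₂·C_R^2) = (k₁/k₂)·C_R^-1.5.
= (6.45×3.140^0.5) / (0.140×3.140^2) = 11.43/1.380 = 8.28.
The undesired path is higher order in R, so low C_R (CSTR or dilute feed) favours S.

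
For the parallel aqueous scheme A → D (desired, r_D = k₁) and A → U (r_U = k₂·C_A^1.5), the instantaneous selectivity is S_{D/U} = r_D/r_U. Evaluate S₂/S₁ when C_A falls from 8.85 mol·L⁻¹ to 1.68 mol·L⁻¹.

12.1

S_{D/U} = (k₁/k₂)·C_A^-1.5, so S₂/S₁ = (C_{A,2}/C_{A,1})^-1.5.
= (1.68/8.85)^(-1.5) = (0.1898)^(-1.5) = 12.1.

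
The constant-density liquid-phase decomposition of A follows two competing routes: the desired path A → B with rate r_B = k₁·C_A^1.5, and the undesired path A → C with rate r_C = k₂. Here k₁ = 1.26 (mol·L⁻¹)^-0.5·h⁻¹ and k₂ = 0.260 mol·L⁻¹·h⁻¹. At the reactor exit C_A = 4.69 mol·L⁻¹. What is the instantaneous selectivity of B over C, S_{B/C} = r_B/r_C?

S_{B/C} = r_B/r_C = (k₁·C_A^1.5)/(k₂) = (k₁/k₂)·C_A^1.5.
= (1.26×4.690^1.5) / (0.260) = 12.80/0.2600 = 49.2.
Since the desired path is higher order in A, keeping C_A high (PFR or concentrated feed) favours B.

49.2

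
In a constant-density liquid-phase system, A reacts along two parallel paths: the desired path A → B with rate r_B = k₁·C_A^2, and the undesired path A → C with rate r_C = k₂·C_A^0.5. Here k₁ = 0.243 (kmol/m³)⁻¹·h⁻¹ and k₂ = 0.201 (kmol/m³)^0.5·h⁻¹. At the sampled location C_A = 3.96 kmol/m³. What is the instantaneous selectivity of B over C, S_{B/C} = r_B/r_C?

S_{B/C} = r_B/r_C = (k₁·C_A^2)/(k₂·C_A^0.5) = (k₁/k₂)·C_A^1.5.
= (0.243×3.960^2) / (0.201×3.960^0.5) = 3.811/0.4000 = 9.53.
Since the desired path is higher order in A, keeping C_A high (PFR or concentrated feed) favours B.

9.53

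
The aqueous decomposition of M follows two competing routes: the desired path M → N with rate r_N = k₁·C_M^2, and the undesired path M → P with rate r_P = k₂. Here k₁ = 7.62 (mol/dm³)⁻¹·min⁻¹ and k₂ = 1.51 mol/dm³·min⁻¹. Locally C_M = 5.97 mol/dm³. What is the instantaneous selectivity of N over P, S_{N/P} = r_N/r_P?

180

S_{N/P} = r_N/r_P = (k₁·C_M^2)/(k₂) = (k₁/k₂)·C_M^2.
= (7.62×5.970^2) / (1.51) = 271.6/1.510 = 180.
Since the desired path is higher order in M, keeping C_M high (PFR or concentrated feed) favours N.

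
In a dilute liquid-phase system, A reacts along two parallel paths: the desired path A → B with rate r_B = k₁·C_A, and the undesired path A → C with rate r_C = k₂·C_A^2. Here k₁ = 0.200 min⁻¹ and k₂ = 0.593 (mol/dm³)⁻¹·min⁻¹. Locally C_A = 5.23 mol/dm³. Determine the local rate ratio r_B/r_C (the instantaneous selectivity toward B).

S_{B/C} = r_B/r_C = (k₁·C_A)/(k₂·C_A^2) = (k₁/k₂)·C_A⁻¹.
= (0.200×5.230) / (0.593×5.230^2) = 1.046/16.22 = 0.0645.

0.0645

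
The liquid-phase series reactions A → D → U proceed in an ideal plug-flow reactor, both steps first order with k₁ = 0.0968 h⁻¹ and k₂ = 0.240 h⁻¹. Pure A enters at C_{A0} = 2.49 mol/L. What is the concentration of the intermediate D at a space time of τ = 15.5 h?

0.335 mol/L

The intermediate concentration in a first-order A→B→C sequence is C_D = k₁C_{A0}(e^(−k₁τ) − e^(−k₂τ))/(k₂−k₁).
e^(−k₁τ) = e^(−0.0968×15.5) = e^(−1.500) = 0.2230; e^(−k₂τ) = e^(−3.720) = 0.02423.
C_D = 0.0968×2.49/(0.240−0.0968) × (0.2230−0.02423) = 1.683×0.1988 = 0.3346 mol/L.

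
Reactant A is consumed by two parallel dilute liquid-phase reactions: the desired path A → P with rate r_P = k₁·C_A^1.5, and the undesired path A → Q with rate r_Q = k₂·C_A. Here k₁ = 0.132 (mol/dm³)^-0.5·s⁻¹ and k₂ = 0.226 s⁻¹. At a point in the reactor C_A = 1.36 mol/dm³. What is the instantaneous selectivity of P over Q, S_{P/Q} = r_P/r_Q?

S_{P/Q} = r_P/r_Q = (k₁·C_A^1.5)/(k₂·C_A) = (k₁/k₂)·C_A^0.5.
= (0.132×1.360^1.5) / (0.226×1.360) = 0.2094/0.3074 = 0.681.
Since the desired path is higher order in A, keeping C_A high (PFR or concentrated feed) favours P.

0.681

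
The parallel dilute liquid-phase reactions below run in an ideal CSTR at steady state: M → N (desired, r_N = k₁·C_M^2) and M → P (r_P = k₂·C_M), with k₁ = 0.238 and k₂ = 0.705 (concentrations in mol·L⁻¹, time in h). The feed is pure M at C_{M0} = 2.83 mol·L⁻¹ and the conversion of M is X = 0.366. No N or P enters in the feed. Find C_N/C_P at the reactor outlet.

0.606

Exit C_M = C_{M0}(1−X) = 2.83×0.634 = 1.794 mol·L⁻¹.
In a CSTR the entire volume is at exit conditions, so r_N = 0.238×1.794^2 = 0.7662 and r_P = 0.705×1.794 = 1.265.
Overall selectivity = C_N/C_P = r_Nτ/(r_Pτ) = r_N/r_P = 0.606.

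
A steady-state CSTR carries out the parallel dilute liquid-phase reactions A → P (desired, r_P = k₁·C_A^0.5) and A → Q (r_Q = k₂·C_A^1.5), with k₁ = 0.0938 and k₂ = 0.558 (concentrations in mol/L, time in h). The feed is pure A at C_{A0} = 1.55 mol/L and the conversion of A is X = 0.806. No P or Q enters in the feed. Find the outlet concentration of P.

0.448 mol/L

Exit C_A = C_{A0}(1−X) = 1.55×0.194 = 0.3007 mol/L.
A CSTR operates uniformly at the exit composition, giving r_P = 0.05144 and r_Q = 0.09201 (each k·C_A^n at C_A = 0.3007).
Fraction of consumed A going to P: r_P/(r_P+r_Q) = 0.3586.
C_P = 0.3586·C_{A0}·X = 0.3586×1.55×0.806 = 0.448 mol/L.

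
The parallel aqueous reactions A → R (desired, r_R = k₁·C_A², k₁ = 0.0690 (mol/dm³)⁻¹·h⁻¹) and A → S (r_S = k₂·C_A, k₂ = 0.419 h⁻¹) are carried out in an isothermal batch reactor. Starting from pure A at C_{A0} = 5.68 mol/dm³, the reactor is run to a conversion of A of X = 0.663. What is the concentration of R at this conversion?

1.42 mol/dm³

C_A = C_{A0}(1−X) = 1.914 mol/dm³.
Along a PFR/batch, dC_S/dC_A = −r_S/(r_R+r_S) = −k₂/(k₂+k₁·C_A).
Integrating from C_{A0} to C_A: C_S = (0.419/0.0690)·ln[(0.419+0.0690·5.68)/(0.419+0.0690·1.91)] = 6.072·ln(0.8109/0.5511) = 2.346 mol/dm³.
Then C_R = (C_{A0}−C_A) − C_S = 3.766 − 2.346 = 1.420 mol/dm³.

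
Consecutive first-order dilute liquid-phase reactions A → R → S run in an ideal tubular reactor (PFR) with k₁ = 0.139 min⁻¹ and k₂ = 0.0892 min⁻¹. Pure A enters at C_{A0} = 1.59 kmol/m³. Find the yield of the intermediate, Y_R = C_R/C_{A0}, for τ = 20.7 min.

0.283

The intermediate concentration in a first-order A→B→C sequence is C_R = k₁C_{A0}(e^(−k₁τ) − e^(−k₂τ))/(k₂−k₁).
e^(−k₁τ) = e^(−0.139×20.7) = e^(−2.877) = 0.05629; e^(−k₂τ) = e^(−1.846) = 0.1578.
C_R = 0.139×1.59/(0.0892−0.139) × (0.05629−0.1578) = (-4.438)×(-0.1015) = 0.4505 kmol/m³.
Y_R = C_R/C_{A0} = 0.4505/1.59 = 0.283.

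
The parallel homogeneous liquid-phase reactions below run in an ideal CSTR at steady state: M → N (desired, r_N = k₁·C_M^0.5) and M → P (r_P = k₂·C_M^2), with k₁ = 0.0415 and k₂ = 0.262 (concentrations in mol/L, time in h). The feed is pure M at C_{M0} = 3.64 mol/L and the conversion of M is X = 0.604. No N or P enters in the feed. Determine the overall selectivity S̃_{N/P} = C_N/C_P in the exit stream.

0.0915

Exit C_M = C_{M0}(1−X) = 3.64×0.396 = 1.441 mol/L.
In a CSTR the entire volume is at exit conditions, so r_N = 0.0415×1.441^0.5 = 0.04982 and r_P = 0.262×1.441^2 = 0.5444.
Overall selectivity = C_N/C_P = r_Nτ/(r_Pτ) = r_N/r_P = 0.0915.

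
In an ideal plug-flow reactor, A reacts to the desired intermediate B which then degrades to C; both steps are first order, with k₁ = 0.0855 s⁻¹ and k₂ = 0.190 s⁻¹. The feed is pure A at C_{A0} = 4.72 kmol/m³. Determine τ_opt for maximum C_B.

7.64 s

The intermediate peaks when r₁ = r₂, i.e. k₁e^(−k₁τ) = k₂e^(−k₂τ), giving τ_opt = ln(k₂/k₁)/(k₂−k₁).
= ln(0.190/0.0855)/(0.190−0.0855) = ln(2.222)/0.1045 = 0.7985/0.1045 = 7.64 s.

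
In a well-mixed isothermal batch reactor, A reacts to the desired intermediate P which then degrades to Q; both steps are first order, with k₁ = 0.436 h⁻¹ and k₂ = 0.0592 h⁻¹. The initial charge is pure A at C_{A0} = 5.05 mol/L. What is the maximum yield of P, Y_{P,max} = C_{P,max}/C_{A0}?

0.731

At the optimum, C_{P,max}/C_{A0} = (k₁/k₂)^[k₂/(k₂−k₁)].
= (0.436/0.0592)^(0.0592/(0.0592−0.436)) = (7.365)^(-0.1571) = 0.7307.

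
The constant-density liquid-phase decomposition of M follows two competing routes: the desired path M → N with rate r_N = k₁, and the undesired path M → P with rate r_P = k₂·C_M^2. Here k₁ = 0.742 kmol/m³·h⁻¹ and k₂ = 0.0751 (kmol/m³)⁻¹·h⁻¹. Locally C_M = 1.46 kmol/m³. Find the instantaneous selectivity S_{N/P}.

S_{N/P} = r_N/r_P = (k₁)/(k₂·C_M^2) = (k₁/k₂)·C_M^-2.
= (0.742) / (0.0751×1.460^2) = 0.7420/0.1601 = 4.64.

4.64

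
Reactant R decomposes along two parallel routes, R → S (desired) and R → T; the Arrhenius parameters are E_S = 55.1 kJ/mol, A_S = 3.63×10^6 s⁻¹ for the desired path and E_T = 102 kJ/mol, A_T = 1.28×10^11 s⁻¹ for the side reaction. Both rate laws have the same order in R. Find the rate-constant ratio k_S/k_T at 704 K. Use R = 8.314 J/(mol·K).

With equal orders, S_{S/T} = k_S/k_T = (A_S/A_T)·exp[(E_T−E_S)/(RT)].
(E_T−E_S)/(RT) = (102−55.1)×10³/(8.314×704) = 46900/5853 = 8.013.
k_S/k_T = (3.63×10^6/1.28×10^11)·exp(8.013) = 2.836×10^-5 × 3020 = 0.0856.

0.0856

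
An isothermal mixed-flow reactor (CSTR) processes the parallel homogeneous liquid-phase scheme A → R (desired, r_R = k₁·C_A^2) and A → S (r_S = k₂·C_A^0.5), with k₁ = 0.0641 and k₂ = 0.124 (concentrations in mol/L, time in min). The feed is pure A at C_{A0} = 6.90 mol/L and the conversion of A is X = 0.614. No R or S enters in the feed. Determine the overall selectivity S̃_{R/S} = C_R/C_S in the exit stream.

Exit C_A = C_{A0}(1−X) = 6.90×0.386 = 2.663 mol/L.
In a CSTR the entire volume is at exit conditions, so r_R = 0.0641×2.663^2 = 0.4547 and r_S = 0.124×2.663^0.5 = 0.2024.
Overall selectivity = C_R/C_S = r_Rτ/(r_Sτ) = r_R/r_S = 2.25.

2.25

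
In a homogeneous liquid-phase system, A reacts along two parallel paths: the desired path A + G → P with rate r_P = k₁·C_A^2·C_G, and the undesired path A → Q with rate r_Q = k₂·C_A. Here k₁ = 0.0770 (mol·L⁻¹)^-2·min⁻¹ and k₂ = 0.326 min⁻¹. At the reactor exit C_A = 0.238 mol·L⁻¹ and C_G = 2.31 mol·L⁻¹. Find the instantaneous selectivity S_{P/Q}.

S_{P/Q} = r_P/r_Q = (k₁·C_A^2·C_G)/(k₂·C_A) = (k₁/k₂)·C_A·C_G.
= (0.0770×0.2380^2×2.310) / (0.326×0.2380) = 0.01008/0.07759 = 0.130.

0.130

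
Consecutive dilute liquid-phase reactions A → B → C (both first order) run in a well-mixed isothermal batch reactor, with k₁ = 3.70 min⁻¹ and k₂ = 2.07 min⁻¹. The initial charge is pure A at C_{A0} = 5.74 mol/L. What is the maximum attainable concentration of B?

At the optimum, C_{B,max}/C_{A0} = (k₁/k₂)^[k₂/(k₂−k₁)].
= (3.70/2.07)^(2.07/(2.07−3.70)) = (1.787)^(-1.270) = 0.4783.
C_{B,max} = 0.4783×5.74 = 2.75 mol/L.

2.75 mol/L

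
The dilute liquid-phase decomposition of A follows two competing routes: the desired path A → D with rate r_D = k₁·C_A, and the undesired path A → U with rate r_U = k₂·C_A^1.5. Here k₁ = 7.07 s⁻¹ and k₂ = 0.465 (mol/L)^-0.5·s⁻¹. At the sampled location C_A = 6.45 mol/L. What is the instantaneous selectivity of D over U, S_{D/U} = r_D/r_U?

5.99

S_{D/U} = r_D/r_U = (k₁·C_A)/(k₂·C_A^1.5) = (k₁/k₂)·C_A^-0.5.
= (7.07×6.450) / (0.465×6.450^1.5) = 45.60/7.617 = 5.99.
The undesired path is higher order in A, so low C_A (CSTR or dilute feed) favours D.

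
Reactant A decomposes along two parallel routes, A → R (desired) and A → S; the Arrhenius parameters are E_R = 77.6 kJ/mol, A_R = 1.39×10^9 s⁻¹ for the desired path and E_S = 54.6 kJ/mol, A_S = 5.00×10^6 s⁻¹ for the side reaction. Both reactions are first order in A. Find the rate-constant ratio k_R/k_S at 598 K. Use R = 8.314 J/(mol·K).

2.72

k_R/k_S = (A_R/A_S)·exp[−(E_R−E_S)/(RT)] = (A_R/A_S)·exp[(E_S−E_R)/(RT)].
(E_S−E_R)/(RT) = (54.6−77.6)×10³/(8.314×598) = -23000/4972 = -4.626.
k_R/k_S = (1.39×10^9/5.00×10^6)·exp(-4.626) = 278.0 × 0.009793 = 2.72.
Since E_R > E_S, raising the temperature improves selectivity toward R.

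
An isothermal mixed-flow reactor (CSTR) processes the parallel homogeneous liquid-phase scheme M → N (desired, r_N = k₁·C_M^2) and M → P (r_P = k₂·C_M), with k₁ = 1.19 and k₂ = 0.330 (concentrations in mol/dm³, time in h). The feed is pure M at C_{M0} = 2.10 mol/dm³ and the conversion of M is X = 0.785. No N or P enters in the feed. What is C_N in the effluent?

Exit C_M = C_{M0}(1−X) = 2.10×0.215 = 0.4515 mol/dm³.
A CSTR operates uniformly at the exit composition, giving r_N = 0.2426 and r_P = 0.1490 (each k·C_M^n at C_M = 0.4515).
Fraction of consumed M going to N: r_N/(r_N+r_P) = 0.6195.
C_N = 0.6195·C_{M0}·X = 0.6195×2.10×0.785 = 1.02 mol/dm³.

1.02 mol/dm³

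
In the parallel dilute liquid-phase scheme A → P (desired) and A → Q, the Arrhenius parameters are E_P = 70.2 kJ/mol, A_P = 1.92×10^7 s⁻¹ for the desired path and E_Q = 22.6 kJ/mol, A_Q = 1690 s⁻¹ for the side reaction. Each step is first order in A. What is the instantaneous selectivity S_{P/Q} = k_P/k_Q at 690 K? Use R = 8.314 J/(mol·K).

With equal orders, S_{P/Q} = k_P/k_Q = (A_P/A_Q)·exp[(E_Q−E_P)/(RT)].
(E_Q−E_P)/(RT) = (22.6−70.2)×10³/(8.314×690) = -47600/5737 = -8.298.
k_P/k_Q = (1.92×10^7/1690)·exp(-8.298) = 11361 × 2.491×10^-4 = 2.83.

2.83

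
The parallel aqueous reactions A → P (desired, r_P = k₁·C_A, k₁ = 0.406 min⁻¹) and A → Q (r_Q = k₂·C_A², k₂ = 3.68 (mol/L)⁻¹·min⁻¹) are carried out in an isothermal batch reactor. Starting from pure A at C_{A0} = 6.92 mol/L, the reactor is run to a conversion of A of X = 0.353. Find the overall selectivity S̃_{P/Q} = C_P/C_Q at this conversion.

0.0197

C_A = C_{A0}(1−X) = 4.477 mol/L.
Along a PFR/batch, dC_P/dC_A = −r_P/(r_P+r_Q) = −k₁/(k₁+k₂·C_A).
Integrating from C_{A0} to C_A: C_P = (0.406/3.68)·ln[(0.406+3.68·6.92)/(0.406+3.68·4.48)] = 0.1103·ln(25.87/16.88) = 0.04710 mol/L.
C_Q = (C_{A0}−C_A)−C_P = 2.396 mol/L; S̃_{P/Q} = 0.04710/2.396 = 0.0197.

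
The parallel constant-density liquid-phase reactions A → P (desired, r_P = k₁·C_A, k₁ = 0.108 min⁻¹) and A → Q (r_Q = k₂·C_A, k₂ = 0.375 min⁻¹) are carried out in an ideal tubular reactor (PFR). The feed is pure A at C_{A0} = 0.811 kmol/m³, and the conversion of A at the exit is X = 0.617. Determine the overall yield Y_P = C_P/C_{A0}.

C_A = C_{A0}(1−X) = 0.3106 kmol/m³.
Both paths are first order in A, so the instantaneous fraction to P is constant: dC_P/d(−C_A) = k₁/(k₁+k₂) = 0.2236.
C_P = 0.2236·(C_{A0}−C_A) = 0.2236×0.5004 = 0.112 kmol/m³.
Y_P = C_P/C_{A0} = 0.1119/0.811 = 0.138.

0.138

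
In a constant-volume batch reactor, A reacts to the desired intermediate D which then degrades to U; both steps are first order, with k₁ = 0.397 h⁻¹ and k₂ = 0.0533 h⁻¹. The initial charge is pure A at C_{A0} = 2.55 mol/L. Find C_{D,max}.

For a first-order series the maximum intermediate yield is C_{D,max}/C_{A0} = (k₁/k₂)^[k₂/(k₂−k₁)].
= (0.397/0.0533)^(0.0533/(0.0533−0.397)) = (7.448)^(-0.1551) = 0.7324.
C_{D,max} = 0.7324×2.55 = 1.87 mol/L.

1.87 mol/L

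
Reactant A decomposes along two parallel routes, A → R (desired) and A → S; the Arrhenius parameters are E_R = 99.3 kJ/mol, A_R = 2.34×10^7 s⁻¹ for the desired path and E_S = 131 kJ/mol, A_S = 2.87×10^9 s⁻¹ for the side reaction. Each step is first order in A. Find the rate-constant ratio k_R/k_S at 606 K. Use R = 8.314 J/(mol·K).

4.40

With equal orders, S_{R/S} = k_R/k_S = (A_R/A_S)·exp[(E_S−E_R)/(RT)].
(E_S−E_R)/(RT) = (131−99.3)×10³/(8.314×606) = 31700/5038 = 6.292.
k_R/k_S = (2.34×10^7/2.87×10^9)·exp(6.292) = 0.008153 × 540.1 = 4.40.
Since E_R < E_S, lowering the temperature improves selectivity toward R.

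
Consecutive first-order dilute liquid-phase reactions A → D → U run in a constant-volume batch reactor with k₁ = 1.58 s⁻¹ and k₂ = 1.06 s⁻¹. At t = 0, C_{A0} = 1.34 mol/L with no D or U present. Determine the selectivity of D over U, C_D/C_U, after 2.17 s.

0.271

For first-order series with pure A initially, C_D(t) = k₁C_{A0}/(k₂−k₁)·(e^(−k₁t) − e^(−k₂t)).
e^(−k₁t) = e^(−1.58×2.17) = e^(−3.429) = 0.03243; e^(−k₂t) = e^(−2.300) = 0.1002.
C_D = 1.58×1.34/(1.06−1.58) × (0.03243−0.1002) = (-4.072)×(-0.06781) = 0.2761 mol/L.
C_A = C_{A0}e^(−k₁t) = 0.04346 mol/L, so C_U = C_{A0}−C_A−C_D = 1.020 mol/L; C_D/C_U = 0.271.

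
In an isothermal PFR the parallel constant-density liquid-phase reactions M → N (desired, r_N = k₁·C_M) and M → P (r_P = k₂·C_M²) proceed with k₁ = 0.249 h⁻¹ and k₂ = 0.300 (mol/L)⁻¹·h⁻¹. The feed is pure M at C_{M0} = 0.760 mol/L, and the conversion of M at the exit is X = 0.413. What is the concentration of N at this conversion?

0.183 mol/L

C_M = C_{M0}(1−X) = 0.4461 mol/L.
Along a PFR/batch, dC_N/dC_M = −r_N/(r_N+r_P) = −k₁/(k₁+k₂·C_M).
Integrating from C_{M0} to C_M: C_N = (0.249/0.300)·ln[(0.249+0.300·0.760)/(0.249+0.300·0.446)] = 0.8300·ln(0.4770/0.3828) = 0.1825 mol/L.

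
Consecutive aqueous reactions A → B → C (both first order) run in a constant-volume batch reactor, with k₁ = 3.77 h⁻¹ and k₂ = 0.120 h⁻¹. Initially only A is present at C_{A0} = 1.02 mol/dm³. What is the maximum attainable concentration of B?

0.911 mol/dm³

For a first-order series the maximum intermediate yield is C_{B,max}/C_{A0} = (k₁/k₂)^[k₂/(k₂−k₁)].
= (3.77/0.120)^(0.120/(0.120−3.77)) = (31.42)^(-0.03288) = 0.8928.
C_{B,max} = 0.8928×1.02 = 0.911 mol/dm³.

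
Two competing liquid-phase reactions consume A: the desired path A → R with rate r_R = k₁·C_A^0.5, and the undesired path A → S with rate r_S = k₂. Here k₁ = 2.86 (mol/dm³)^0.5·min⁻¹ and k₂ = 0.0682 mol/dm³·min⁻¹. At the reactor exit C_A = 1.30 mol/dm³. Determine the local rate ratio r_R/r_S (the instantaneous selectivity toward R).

S_{R/S} = r_R/r_S = (k₁·C_A^0.5)/(k₂) = (k₁/k₂)·C_A^0.5.
= (2.86×1.300^0.5) / (0.0682) = 3.261/0.06820 = 47.8.
Since the desired path is higher order in A, keeping C_A high (PFR or concentrated feed) favours R.

47.8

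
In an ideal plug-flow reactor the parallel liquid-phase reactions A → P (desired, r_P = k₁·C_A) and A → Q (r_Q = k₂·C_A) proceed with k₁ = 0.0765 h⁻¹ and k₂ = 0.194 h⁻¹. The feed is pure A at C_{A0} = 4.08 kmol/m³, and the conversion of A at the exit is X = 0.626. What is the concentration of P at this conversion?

0.722 kmol/m³

C_A = C_{A0}(1−X) = 1.526 kmol/m³.
Both paths are first order in A, so the instantaneous fraction to P is constant: dC_P/d(−C_A) = k₁/(k₁+k₂) = 0.2828.
C_P = 0.2828·(C_{A0}−C_A) = 0.2828×2.554 = 0.722 kmol/m³.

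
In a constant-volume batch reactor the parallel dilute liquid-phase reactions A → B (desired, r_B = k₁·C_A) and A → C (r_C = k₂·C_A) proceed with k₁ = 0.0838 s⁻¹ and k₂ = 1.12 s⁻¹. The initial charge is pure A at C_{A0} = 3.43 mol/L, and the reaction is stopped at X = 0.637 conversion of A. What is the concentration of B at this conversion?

C_A = C_{A0}(1−X) = 1.245 mol/L.
Both paths are first order in A, so the instantaneous fraction to B is constant: dC_B/d(−C_A) = k₁/(k₁+k₂) = 0.06961.
C_B = 0.06961·(C_{A0}−C_A) = 0.06961×2.185 = 0.152 mol/L.

0.152 mol/L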